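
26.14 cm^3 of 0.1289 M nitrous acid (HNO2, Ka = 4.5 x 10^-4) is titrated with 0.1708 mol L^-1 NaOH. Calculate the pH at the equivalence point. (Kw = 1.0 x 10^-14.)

n(HNO2) = 0.1289 x 0.02614 = 0.003369 mol; V(NaOH) at equivalence = 0.003369/0.1708 = 0.01973 L.
At equivalence all the acid is converted to NO2-; total volume = 0.02614 + 0.01973 = 0.04587 L, so [NO2-] = 0.003369/0.04587 = 0.07346 M.
Kb = Kw/Ka = 1.0e-14 / 4.5 x 10^-4 = 2.22e-11.
[OH^-] = sqrt(Kb x [NO2-]) = sqrt(2.22e-11 x 0.07346) = 1.28e-6 M.
pOH = 5.89, so pH = 14.00 - 5.89 = 8.11.

8.11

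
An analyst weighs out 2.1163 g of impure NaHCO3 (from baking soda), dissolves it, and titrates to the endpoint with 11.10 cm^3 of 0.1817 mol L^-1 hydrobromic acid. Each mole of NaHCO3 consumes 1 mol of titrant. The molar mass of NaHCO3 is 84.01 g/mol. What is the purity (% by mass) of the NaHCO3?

8.01%

n(HBr) = 0.1817 x 0.01110 = 0.002017 mol.
n(NaHCO3) = 0.002017 / 1 = 0.002017 mol.
mass of NaHCO3 = 0.002017 x 84.01 = 0.1694 g.
% purity = 0.1694 / 2.1163 x 100 = 8.01%.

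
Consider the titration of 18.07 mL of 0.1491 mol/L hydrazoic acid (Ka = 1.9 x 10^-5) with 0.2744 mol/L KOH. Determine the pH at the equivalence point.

n(HN3) = 0.1491 x 0.01807 = 0.002694 mol; V(KOH) at equivalence = 0.002694/0.2744 = 0.009819 L.
At equivalence all the acid is converted to N3-; total volume = 0.01807 + 0.009819 = 0.02789 L, so [N3-] = 0.002694/0.02789 = 0.09661 M.
Kb = Kw/Ka = 1.0e-14 / 1.9 x 10^-5 = 5.26e-10.
[OH^-] = sqrt(Kb x [N3-]) = sqrt(5.26e-10 x 0.09661) = 7.13e-6 M.
pOH = 5.15, so pH = 14.00 - 5.15 = 8.85.

8.85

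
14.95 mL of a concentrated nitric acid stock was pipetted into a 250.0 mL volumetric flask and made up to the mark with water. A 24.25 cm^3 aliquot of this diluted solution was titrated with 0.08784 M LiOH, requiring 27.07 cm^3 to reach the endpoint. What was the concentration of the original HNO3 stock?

1.64 M

n(LiOH) = 0.08784 x 0.02707 = 0.002378 mol.
n(HNO3) in the aliquot = 0.002378 mol.
[diluted HNO3] = 0.002378 / 0.02425 = 0.09805 M.
Dilution factor = 250.0/14.95 = 16.72, so [stock] = 0.09805 x 16.72 = 1.64 M.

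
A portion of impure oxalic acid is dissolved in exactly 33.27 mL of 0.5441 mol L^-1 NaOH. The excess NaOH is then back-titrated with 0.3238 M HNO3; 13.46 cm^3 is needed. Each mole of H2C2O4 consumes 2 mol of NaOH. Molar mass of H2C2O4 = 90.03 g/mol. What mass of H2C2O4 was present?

0.619 g

Total n(NaOH) added = 0.5441 x 0.03327 = 0.01810 mol.
n(HNO3) used = 0.3238 x 0.01346 = 0.004358 mol, which equals the excess n(NaOH).
So n(NaOH) consumed by the sample = 0.01810 - 0.004358 = 0.01374 mol.
n(H2C2O4) = 0.01374 / 2 = 0.006872 mol.
mass = 0.006872 mol x 90.03 g/mol = 0.619 g.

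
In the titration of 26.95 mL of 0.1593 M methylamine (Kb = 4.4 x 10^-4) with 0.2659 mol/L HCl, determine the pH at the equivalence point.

5.82

n(CH3NH2) = 0.1593 x 0.02695 = 0.004293 mol; V(HCl) at equivalence = 0.004293/0.2659 = 0.01615 L.
At equivalence the base is fully converted to CH3NH3+; total volume = 0.04310 L, so [CH3NH3+] = 0.004293/0.04310 = 0.09962 M.
Ka(CH3NH3+) = Kw/Kb = 1.0e-14 / 4.4 x 10^-4 = 2.27e-11.
[H^+] = sqrt(Ka x [CH3NH3+]) = sqrt(2.27e-11 x 0.09962) = 1.50e-6 M.
pH = -log(1.50e-6) = 5.82.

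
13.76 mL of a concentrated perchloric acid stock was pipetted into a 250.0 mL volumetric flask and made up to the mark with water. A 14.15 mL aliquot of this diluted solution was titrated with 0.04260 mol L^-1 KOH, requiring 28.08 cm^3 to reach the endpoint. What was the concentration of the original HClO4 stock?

1.54 M

n(KOH) = 0.04260 x 0.02808 = 0.001196 mol.
n(HClO4) in the aliquot = 0.001196 mol.
[diluted HClO4] = 0.001196 / 0.01415 = 0.08454 M.
Dilution factor = 250.0/13.76 = 18.17, so [stock] = 0.08454 x 18.17 = 1.54 M.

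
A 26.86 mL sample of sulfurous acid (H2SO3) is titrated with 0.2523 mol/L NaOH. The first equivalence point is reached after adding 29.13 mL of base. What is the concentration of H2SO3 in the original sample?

0.274 M

n(NaOH) = 0.2523 x 0.02913 = 0.007349 mol.
At the first equivalence point, 1 mol OH^- react per mol H2SO3, so n(H2SO3) = 0.007349 / 1 = 0.007349 mol.
[H2SO3] = 0.007349 / 0.02686 L = 0.274 M.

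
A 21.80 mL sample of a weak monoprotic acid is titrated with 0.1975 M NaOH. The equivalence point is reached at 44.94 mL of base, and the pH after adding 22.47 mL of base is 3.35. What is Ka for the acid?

4.5 x 10^-4

22.47 mL is half of the equivalence volume, so this is the half-equivalence point where [HA] = [A^-].
At half-equivalence pH = pKa, so pKa = 3.35.
Ka = 10^(-3.35) = 4.5 x 10^-4.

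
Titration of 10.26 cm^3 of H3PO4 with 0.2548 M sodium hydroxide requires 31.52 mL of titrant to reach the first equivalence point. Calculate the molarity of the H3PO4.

n(NaOH) = 0.2548 x 0.03152 = 0.008031 mol.
At the first equivalence point, 1 mol OH^- react per mol H3PO4, so n(H3PO4) = 0.008031 / 1 = 0.008031 mol.
[H3PO4] = 0.008031 / 0.01026 L = 0.783 M.

0.783 M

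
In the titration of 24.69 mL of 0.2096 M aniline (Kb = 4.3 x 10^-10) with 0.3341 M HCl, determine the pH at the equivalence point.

2.76

n(C6H5NH2) = 0.2096 x 0.02469 = 0.005175 mol; V(HCl) at equivalence = 0.005175/0.3341 = 0.01549 L.
At equivalence the base is fully converted to C6H5NH3+; total volume = 0.04018 L, so [C6H5NH3+] = 0.005175/0.04018 = 0.1288 M.
Ka(C6H5NH3+) = Kw/Kb = 1.0e-14 / 4.3 x 10^-10 = 2.33e-5.
[H^+] = sqrt(Ka x [C6H5NH3+]) = sqrt(2.33e-5 x 0.1288) = 0.00173 M.
pH = -log(0.00173) = 2.76.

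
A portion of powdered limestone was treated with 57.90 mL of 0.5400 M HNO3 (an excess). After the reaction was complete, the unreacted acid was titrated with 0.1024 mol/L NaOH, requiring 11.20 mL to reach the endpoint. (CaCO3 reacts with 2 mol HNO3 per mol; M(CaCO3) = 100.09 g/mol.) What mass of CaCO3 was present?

1.51 g

Total n(HNO3) added = 0.5400 x 0.05790 = 0.03127 mol.
n(NaOH) used = 0.1024 x 0.01120 = 0.001147 mol, which equals the excess n(HNO3).
So n(HNO3) consumed by the sample = 0.03127 - 0.001147 = 0.03012 mol.
n(CaCO3) = 0.03012 / 2 = 0.01506 mol.
mass = 0.01506 mol x 100.09 g/mol = 1.51 g.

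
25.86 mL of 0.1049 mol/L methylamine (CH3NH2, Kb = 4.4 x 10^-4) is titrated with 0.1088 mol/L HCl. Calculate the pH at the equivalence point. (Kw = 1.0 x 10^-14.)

n(CH3NH2) = 0.1049 x 0.02586 = 0.002713 mol; V(HCl) at equivalence = 0.002713/0.1088 = 0.02493 L.
At equivalence the base is fully converted to CH3NH3+; total volume = 0.05079 L, so [CH3NH3+] = 0.002713/0.05079 = 0.05341 M.
Ka(CH3NH3+) = Kw/Kb = 1.0e-14 / 4.4 x 10^-4 = 2.27e-11.
[H^+] = sqrt(Ka x [CH3NH3+]) = sqrt(2.27e-11 x 0.05341) = 1.10e-6 M.
pH = -log(1.10e-6) = 5.96.

5.96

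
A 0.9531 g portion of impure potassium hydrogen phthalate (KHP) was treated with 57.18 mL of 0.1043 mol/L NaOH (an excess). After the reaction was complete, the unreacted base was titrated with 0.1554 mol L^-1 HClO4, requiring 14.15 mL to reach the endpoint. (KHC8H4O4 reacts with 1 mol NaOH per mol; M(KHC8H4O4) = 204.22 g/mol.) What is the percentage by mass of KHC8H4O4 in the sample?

80.7%

Total n(NaOH) added = 0.1043 x 0.05718 = 0.005964 mol.
n(HClO4) used = 0.1554 x 0.01415 = 0.002199 mol, which equals the excess n(NaOH).
So n(NaOH) consumed by the sample = 0.005964 - 0.002199 = 0.003765 mol.
n(KHC8H4O4) = 0.003765 / 1 = 0.003765 mol.
mass KHC8H4O4 = 0.003765 x 204.22 = 0.7689 g, so %KHC8H4O4 = 0.7689/0.9531 x 100 = 80.7%.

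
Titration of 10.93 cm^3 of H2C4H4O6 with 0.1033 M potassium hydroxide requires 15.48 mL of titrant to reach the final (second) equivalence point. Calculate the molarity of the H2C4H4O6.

0.0732 M

n(KOH) = 0.1033 x 0.01548 = 0.001599 mol.
At the final (second) equivalence point, 2 mol OH^- react per mol H2C4H4O6, so n(H2C4H4O6) = 0.001599 / 2 = 0.0007995 mol.
[H2C4H4O6] = 0.0007995 / 0.01093 L = 0.0732 M.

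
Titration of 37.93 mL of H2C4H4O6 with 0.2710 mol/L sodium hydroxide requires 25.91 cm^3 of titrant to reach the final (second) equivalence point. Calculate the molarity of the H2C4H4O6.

n(NaOH) = 0.2710 x 0.02591 = 0.007022 mol.
At the final (second) equivalence point, 2 mol OH^- react per mol H2C4H4O6, so n(H2C4H4O6) = 0.007022 / 2 = 0.003511 mol.
[H2C4H4O6] = 0.003511 / 0.03793 L = 0.0926 M.

0.0926 M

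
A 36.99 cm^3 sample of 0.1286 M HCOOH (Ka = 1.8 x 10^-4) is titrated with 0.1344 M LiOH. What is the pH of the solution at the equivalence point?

n(HCOOH) = 0.1286 x 0.03699 = 0.004757 mol; V(LiOH) at equivalence = 0.004757/0.1344 = 0.03539 L.
At equivalence all the acid is converted to HCOO-; total volume = 0.03699 + 0.03539 = 0.07238 L, so [HCOO-] = 0.004757/0.07238 = 0.06572 M.
Kb = Kw/Ka = 1.0e-14 / 1.8 x 10^-4 = 5.56e-11.
[OH^-] = sqrt(Kb x [HCOO-]) = sqrt(5.56e-11 x 0.06572) = 1.91e-6 M.
pOH = 5.72, so pH = 14.00 - 5.72 = 8.28.

8.28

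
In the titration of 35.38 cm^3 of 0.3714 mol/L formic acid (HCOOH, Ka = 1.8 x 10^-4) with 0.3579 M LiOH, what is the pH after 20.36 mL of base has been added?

3.84

Initial n(HCOOH) = 0.3714 x 0.03538 = 0.01314 mol.
n(LiOH) added = 0.3579 x 0.02036 = 0.007287 mol, converting that many moles of HCOOH to HCOO-.
Remaining n(HCOOH) = 0.005853 mol; n(HCOO-) = 0.007287 mol.
By Henderson-Hasselbalch, pH = pKa + log([A^-]/[HA]) = 3.74 + log(0.007287/0.005853) = 3.74 + (+0.10) = 3.84.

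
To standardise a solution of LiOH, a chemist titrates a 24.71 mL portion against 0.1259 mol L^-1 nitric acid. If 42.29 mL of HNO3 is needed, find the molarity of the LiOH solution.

n(HNO3) delivered = 0.1259 x 0.04229 = 0.005324 mol.
For a 1:1 reaction, n(LiOH) = 0.005324 mol.
[LiOH] = 0.005324 mol / 0.02471 L = 0.215 M.

0.215 M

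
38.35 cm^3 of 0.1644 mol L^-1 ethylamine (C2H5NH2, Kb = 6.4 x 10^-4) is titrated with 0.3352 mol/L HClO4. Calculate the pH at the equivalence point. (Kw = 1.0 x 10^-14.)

n(C2H5NH2) = 0.1644 x 0.03835 = 0.006305 mol; V(HClO4) at equivalence = 0.006305/0.3352 = 0.01881 L.
At equivalence the base is fully converted to C2H5NH3+; total volume = 0.05716 L, so [C2H5NH3+] = 0.006305/0.05716 = 0.1103 M.
Ka(C2H5NH3+) = Kw/Kb = 1.0e-14 / 6.4 x 10^-4 = 1.56e-11.
[H^+] = sqrt(Ka x [C2H5NH3+]) = sqrt(1.56e-11 x 0.1103) = 1.31e-6 M.
pH = -log(1.31e-6) = 5.88.

5.88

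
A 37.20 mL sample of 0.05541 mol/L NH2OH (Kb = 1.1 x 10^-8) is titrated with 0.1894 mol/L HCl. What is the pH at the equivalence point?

3.70

n(NH2OH) = 0.05541 x 0.03720 = 0.002061 mol; V(HCl) at equivalence = 0.002061/0.1894 = 0.01088 L.
At equivalence the base is fully converted to NH3OH+; total volume = 0.04808 L, so [NH3OH+] = 0.002061/0.04808 = 0.04287 M.
Ka(NH3OH+) = Kw/Kb = 1.0e-14 / 1.1 x 10^-8 = 9.09e-7.
[H^+] = sqrt(Ka x [NH3OH+]) = sqrt(9.09e-7 x 0.04287) = 0.000197 M.
pH = -log(0.000197) = 3.70.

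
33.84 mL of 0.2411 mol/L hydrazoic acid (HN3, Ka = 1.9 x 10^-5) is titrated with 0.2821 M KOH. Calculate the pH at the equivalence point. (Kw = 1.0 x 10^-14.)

8.92

n(HN3) = 0.2411 x 0.03384 = 0.008159 mol; V(KOH) at equivalence = 0.008159/0.2821 = 0.02892 L.
At equivalence all the acid is converted to N3-; total volume = 0.03384 + 0.02892 = 0.06276 L, so [N3-] = 0.008159/0.06276 = 0.1300 M.
Kb = Kw/Ka = 1.0e-14 / 1.9 x 10^-5 = 5.26e-10.
[OH^-] = sqrt(Kb x [N3-]) = sqrt(5.26e-10 x 0.1300) = 8.27e-6 M.
pOH = 5.08, so pH = 14.00 - 5.08 = 8.92.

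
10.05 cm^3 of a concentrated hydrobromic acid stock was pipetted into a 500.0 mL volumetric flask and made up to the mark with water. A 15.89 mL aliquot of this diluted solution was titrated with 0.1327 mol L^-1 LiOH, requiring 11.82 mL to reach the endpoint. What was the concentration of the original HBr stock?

n(LiOH) = 0.1327 x 0.01182 = 0.001569 mol.
n(HBr) in the aliquot = 0.001569 mol.
[diluted HBr] = 0.001569 / 0.01589 = 0.09871 M.
Dilution factor = 500.0/10.05 = 49.75, so [stock] = 0.09871 x 49.75 = 4.91 M.

4.91 M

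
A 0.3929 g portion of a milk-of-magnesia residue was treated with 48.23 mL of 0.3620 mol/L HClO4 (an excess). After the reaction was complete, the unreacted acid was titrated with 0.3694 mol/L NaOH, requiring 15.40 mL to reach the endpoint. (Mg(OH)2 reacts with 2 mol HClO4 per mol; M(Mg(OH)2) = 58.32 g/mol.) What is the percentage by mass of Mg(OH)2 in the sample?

Total n(HClO4) added = 0.3620 x 0.04823 = 0.01746 mol.
n(NaOH) used = 0.3694 x 0.01540 = 0.005689 mol, which equals the excess n(HClO4).
So n(HClO4) consumed by the sample = 0.01746 - 0.005689 = 0.01177 mol.
n(Mg(OH)2) = 0.01177 / 2 = 0.005885 mol.
mass Mg(OH)2 = 0.005885 x 58.32 = 0.3432 g, so %Mg(OH)2 = 0.3432/0.3929 x 100 = 87.4%.

87.4%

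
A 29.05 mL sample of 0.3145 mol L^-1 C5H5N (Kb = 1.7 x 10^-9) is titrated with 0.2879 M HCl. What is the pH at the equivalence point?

3.03

n(C5H5N) = 0.3145 x 0.02905 = 0.009136 mol; V(HCl) at equivalence = 0.009136/0.2879 = 0.03173 L.
At equivalence the base is fully converted to C5H5NH+; total volume = 0.06078 L, so [C5H5NH+] = 0.009136/0.06078 = 0.1503 M.
Ka(C5H5NH+) = Kw/Kb = 1.0e-14 / 1.7 x 10^-9 = 5.88e-6.
[H^+] = sqrt(Ka x [C5H5NH+]) = sqrt(5.88e-6 x 0.1503) = 0.000940 M.
pH = -log(0.000940) = 3.03.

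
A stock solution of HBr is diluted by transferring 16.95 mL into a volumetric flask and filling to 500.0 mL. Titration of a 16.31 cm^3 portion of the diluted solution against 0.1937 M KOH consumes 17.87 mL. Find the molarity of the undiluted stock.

6.26 M

n(KOH) = 0.1937 x 0.01787 = 0.003461 mol.
n(HBr) in the aliquot = 0.003461 mol.
[diluted HBr] = 0.003461 / 0.01631 = 0.2122 M.
Dilution factor = 500.0/16.95 = 29.50, so [stock] = 0.2122 x 29.50 = 6.26 M.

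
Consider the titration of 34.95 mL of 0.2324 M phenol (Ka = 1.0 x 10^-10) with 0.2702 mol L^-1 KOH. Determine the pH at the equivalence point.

11.55

n(C6H5OH) = 0.2324 x 0.03495 = 0.008122 mol; V(KOH) at equivalence = 0.008122/0.2702 = 0.03006 L.
At equivalence all the acid is converted to C6H5O-; total volume = 0.03495 + 0.03006 = 0.06501 L, so [C6H5O-] = 0.008122/0.06501 = 0.1249 M.
Kb = Kw/Ka = 1.0e-14 / 1.0 x 10^-10 = 0.000100.
[OH^-] = sqrt(Kb x [C6H5O-]) = sqrt(0.000100 x 0.1249) = 0.00353 M.
pOH = 2.45, so pH = 14.00 - 2.45 = 11.55.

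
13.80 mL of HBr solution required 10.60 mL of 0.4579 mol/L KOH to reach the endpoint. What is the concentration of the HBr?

0.352 M

n(KOH) delivered = 0.4579 x 0.01060 = 0.004854 mol.
For a 1:1 reaction, n(HBr) = 0.004854 mol.
[HBr] = 0.004854 mol / 0.01380 L = 0.352 M.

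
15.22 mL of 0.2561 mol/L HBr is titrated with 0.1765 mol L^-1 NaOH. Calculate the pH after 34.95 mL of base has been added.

12.66

n(acid) = 0.2561 x 0.01522 = 0.003898 mol; n(NaOH) added = 0.1765 x 0.03495 = 0.006169 mol.
Base is in excess by 0.006169 - 0.003898 = 0.002271 mol in a total volume of 0.05017 L.
[OH^-] = 0.002271/0.05017 = 0.04526 M, so pOH = 1.34 and pH = 14.00 - 1.34 = 12.66.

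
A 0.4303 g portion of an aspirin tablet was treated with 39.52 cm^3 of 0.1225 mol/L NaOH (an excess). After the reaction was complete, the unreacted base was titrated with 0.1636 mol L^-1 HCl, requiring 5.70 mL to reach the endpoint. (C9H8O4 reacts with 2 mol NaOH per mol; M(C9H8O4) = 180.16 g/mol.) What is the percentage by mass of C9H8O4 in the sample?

Total n(NaOH) added = 0.1225 x 0.03952 = 0.004841 mol.
n(HCl) used = 0.1636 x 0.005700 = 0.0009325 mol, which equals the excess n(NaOH).
So n(NaOH) consumed by the sample = 0.004841 - 0.0009325 = 0.003909 mol.
n(C9H8O4) = 0.003909 / 2 = 0.001954 mol.
mass C9H8O4 = 0.001954 x 180.16 = 0.3521 g, so %C9H8O4 = 0.3521/0.4303 x 100 = 81.8%.

81.8%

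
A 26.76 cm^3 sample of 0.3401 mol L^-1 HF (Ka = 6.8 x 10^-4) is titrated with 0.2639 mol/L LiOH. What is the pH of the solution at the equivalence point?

8.17

n(HF) = 0.3401 x 0.02676 = 0.009101 mol; V(LiOH) at equivalence = 0.009101/0.2639 = 0.03449 L.
At equivalence all the acid is converted to F-; total volume = 0.02676 + 0.03449 = 0.06125 L, so [F-] = 0.009101/0.06125 = 0.1486 M.
Kb = Kw/Ka = 1.0e-14 / 6.8 x 10^-4 = 1.47e-11.
[OH^-] = sqrt(Kb x [F-]) = sqrt(1.47e-11 x 0.1486) = 1.48e-6 M.
pOH = 5.83, so pH = 14.00 - 5.83 = 8.17.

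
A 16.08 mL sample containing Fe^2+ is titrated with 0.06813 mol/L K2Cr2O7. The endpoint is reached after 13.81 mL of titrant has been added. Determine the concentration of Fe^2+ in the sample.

n(K2Cr2O7) = 0.06813 x 0.01381 = 0.0009409 mol.
From the balanced equation, 1 mol K2Cr2O7 reacts with 6 mol Fe^2+, so n(Fe^2+) = 0.0009409 x 6/1 = 0.005645 mol.
[Fe^2+] = 0.005645 / 0.01608 L = 0.351 M.

0.351 M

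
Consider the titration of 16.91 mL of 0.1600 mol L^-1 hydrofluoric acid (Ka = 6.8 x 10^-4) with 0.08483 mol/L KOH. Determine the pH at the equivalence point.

n(HF) = 0.1600 x 0.01691 = 0.002706 mol; V(KOH) at equivalence = 0.002706/0.08483 = 0.03189 L.
At equivalence all the acid is converted to F-; total volume = 0.01691 + 0.03189 = 0.04880 L, so [F-] = 0.002706/0.04880 = 0.05544 M.
Kb = Kw/Ka = 1.0e-14 / 6.8 x 10^-4 = 1.47e-11.
[OH^-] = sqrt(Kb x [F-]) = sqrt(1.47e-11 x 0.05544) = 9.03e-7 M.
pOH = 6.04, so pH = 14.00 - 6.04 = 7.96.

7.96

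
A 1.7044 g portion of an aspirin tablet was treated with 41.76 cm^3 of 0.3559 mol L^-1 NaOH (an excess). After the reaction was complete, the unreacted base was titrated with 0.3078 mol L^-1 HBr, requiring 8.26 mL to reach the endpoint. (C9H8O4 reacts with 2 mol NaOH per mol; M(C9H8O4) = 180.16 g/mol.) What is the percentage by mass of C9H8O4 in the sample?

65.1%

Total n(NaOH) added = 0.3559 x 0.04176 = 0.01486 mol.
n(HBr) used = 0.3078 x 0.008260 = 0.002542 mol, which equals the excess n(NaOH).
So n(NaOH) consumed by the sample = 0.01486 - 0.002542 = 0.01232 mol.
n(C9H8O4) = 0.01232 / 2 = 0.006160 mol.
mass C9H8O4 = 0.006160 x 180.16 = 1.110 g, so %C9H8O4 = 1.110/1.7044 x 100 = 65.1%.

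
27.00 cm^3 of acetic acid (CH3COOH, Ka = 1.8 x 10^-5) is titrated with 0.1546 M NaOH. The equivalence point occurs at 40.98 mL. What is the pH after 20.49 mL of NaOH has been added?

4.74

20.49 mL is exactly half the equivalence volume (40.98/2), i.e. the half-equivalence point.
There, n(HA) = n(A^-), so pH = pKa = -log(1.8 x 10^-5) = 4.74.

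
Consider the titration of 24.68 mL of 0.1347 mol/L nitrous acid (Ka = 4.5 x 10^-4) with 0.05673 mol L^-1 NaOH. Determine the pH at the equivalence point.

7.97

n(HNO2) = 0.1347 x 0.02468 = 0.003324 mol; V(NaOH) at equivalence = 0.003324/0.05673 = 0.05860 L.
At equivalence all the acid is converted to NO2-; total volume = 0.02468 + 0.05860 = 0.08328 L, so [NO2-] = 0.003324/0.08328 = 0.03992 M.
Kb = Kw/Ka = 1.0e-14 / 4.5 x 10^-4 = 2.22e-11.
[OH^-] = sqrt(Kb x [NO2-]) = sqrt(2.22e-11 x 0.03992) = 9.42e-7 M.
pOH = 6.03, so pH = 14.00 - 6.03 = 7.97.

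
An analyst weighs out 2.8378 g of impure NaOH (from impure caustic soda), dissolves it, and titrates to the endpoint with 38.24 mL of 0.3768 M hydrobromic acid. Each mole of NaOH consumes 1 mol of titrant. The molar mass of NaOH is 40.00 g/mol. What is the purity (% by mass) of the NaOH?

n(HBr) = 0.3768 x 0.03824 = 0.01441 mol.
n(NaOH) = 0.01441 / 1 = 0.01441 mol.
mass of NaOH = 0.01441 x 40.00 = 0.5764 g.
% purity = 0.5764 / 2.8378 x 100 = 20.3%.

20.3%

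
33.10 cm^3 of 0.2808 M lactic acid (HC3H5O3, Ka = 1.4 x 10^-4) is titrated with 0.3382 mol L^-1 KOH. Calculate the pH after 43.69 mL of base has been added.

n(acid) = 0.2808 x 0.03310 = 0.009294 mol; n(KOH) added = 0.3382 x 0.04369 = 0.01478 mol.
Base is in excess by 0.01478 - 0.009294 = 0.005481 mol in a total volume of 0.07679 L.
[OH^-] = 0.005481/0.07679 = 0.07138 M, so pOH = 1.15 and pH = 14.00 - 1.15 = 12.85.

12.85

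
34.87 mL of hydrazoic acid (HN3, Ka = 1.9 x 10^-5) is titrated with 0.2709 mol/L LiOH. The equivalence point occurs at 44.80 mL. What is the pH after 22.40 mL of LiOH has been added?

4.72

22.40 mL is exactly half the equivalence volume (44.80/2), i.e. the half-equivalence point.
There, n(HA) = n(A^-), so pH = pKa = -log(1.9 x 10^-5) = 4.72.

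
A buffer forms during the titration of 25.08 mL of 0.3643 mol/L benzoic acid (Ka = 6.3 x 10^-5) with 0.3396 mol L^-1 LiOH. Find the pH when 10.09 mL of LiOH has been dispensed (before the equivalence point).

3.98

Initial n(C6H5COOH) = 0.3643 x 0.02508 = 0.009137 mol.
n(LiOH) added = 0.3396 x 0.01009 = 0.003427 mol, converting that many moles of C6H5COOH to C6H5COO-.
Remaining n(C6H5COOH) = 0.005710 mol; n(C6H5COO-) = 0.003427 mol.
By Henderson-Hasselbalch, pH = pKa + log([A^-]/[HA]) = 4.20 + log(0.003427/0.005710) = 4.20 + (-0.22) = 3.98.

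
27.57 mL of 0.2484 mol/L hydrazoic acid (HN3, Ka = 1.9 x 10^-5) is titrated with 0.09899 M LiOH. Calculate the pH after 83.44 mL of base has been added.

12.10

n(acid) = 0.2484 x 0.02757 = 0.006848 mol; n(LiOH) added = 0.09899 x 0.08344 = 0.008260 mol.
Base is in excess by 0.008260 - 0.006848 = 0.001411 mol in a total volume of 0.1110 L.
[OH^-] = 0.001411/0.1110 = 0.01271 M, so pOH = 1.90 and pH = 14.00 - 1.90 = 12.10.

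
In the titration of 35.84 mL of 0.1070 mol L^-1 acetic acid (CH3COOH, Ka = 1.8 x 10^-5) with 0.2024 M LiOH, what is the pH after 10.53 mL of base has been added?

4.84

Initial n(CH3COOH) = 0.1070 x 0.03584 = 0.003835 mol.
n(LiOH) added = 0.2024 x 0.01053 = 0.002131 mol, converting that many moles of CH3COOH to CH3COO-.
Remaining n(CH3COOH) = 0.001704 mol; n(CH3COO-) = 0.002131 mol.
By Henderson-Hasselbalch, pH = pKa + log([A^-]/[HA]) = 4.74 + log(0.002131/0.001704) = 4.74 + (+0.10) = 4.84.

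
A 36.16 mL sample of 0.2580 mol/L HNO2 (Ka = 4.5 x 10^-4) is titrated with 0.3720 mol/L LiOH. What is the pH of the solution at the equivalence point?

8.26

n(HNO2) = 0.2580 x 0.03616 = 0.009329 mol; V(LiOH) at equivalence = 0.009329/0.3720 = 0.02508 L.
At equivalence all the acid is converted to NO2-; total volume = 0.03616 + 0.02508 = 0.06124 L, so [NO2-] = 0.009329/0.06124 = 0.1523 M.
Kb = Kw/Ka = 1.0e-14 / 4.5 x 10^-4 = 2.22e-11.
[OH^-] = sqrt(Kb x [NO2-]) = sqrt(2.22e-11 x 0.1523) = 1.84e-6 M.
pOH = 5.74, so pH = 14.00 - 5.74 = 8.26.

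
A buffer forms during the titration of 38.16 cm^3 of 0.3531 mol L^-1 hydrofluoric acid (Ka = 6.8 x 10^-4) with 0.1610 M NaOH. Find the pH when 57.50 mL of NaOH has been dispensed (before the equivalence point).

3.51

Initial n(HF) = 0.3531 x 0.03816 = 0.01347 mol.
n(NaOH) added = 0.1610 x 0.05750 = 0.009258 mol, converting that many moles of HF to F-.
Remaining n(HF) = 0.004217 mol; n(F-) = 0.009258 mol.
By Henderson-Hasselbalch, pH = pKa + log([A^-]/[HA]) = 3.17 + log(0.009258/0.004217) = 3.17 + (+0.34) = 3.51.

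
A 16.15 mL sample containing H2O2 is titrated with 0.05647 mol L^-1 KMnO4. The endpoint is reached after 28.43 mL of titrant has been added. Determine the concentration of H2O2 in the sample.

n(KMnO4) = 0.05647 x 0.02843 = 0.001605 mol.
From the balanced equation, 2 mol KMnO4 reacts with 5 mol H2O2, so n(H2O2) = 0.001605 x 5/2 = 0.004014 mol.
[H2O2] = 0.004014 / 0.01615 L = 0.249 M.

0.249 M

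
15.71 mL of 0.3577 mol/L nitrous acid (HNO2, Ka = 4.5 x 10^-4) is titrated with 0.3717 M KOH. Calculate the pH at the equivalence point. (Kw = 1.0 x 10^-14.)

n(HNO2) = 0.3577 x 0.01571 = 0.005619 mol; V(KOH) at equivalence = 0.005619/0.3717 = 0.01512 L.
At equivalence all the acid is converted to NO2-; total volume = 0.01571 + 0.01512 = 0.03083 L, so [NO2-] = 0.005619/0.03083 = 0.1823 M.
Kb = Kw/Ka = 1.0e-14 / 4.5 x 10^-4 = 2.22e-11.
[OH^-] = sqrt(Kb x [NO2-]) = sqrt(2.22e-11 x 0.1823) = 2.01e-6 M.
pOH = 5.70, so pH = 14.00 - 5.70 = 8.30.

8.30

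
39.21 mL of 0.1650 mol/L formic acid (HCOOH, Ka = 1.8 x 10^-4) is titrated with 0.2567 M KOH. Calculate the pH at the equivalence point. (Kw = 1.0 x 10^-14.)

n(HCOOH) = 0.1650 x 0.03921 = 0.006470 mol; V(KOH) at equivalence = 0.006470/0.2567 = 0.02520 L.
At equivalence all the acid is converted to HCOO-; total volume = 0.03921 + 0.02520 = 0.06441 L, so [HCOO-] = 0.006470/0.06441 = 0.1004 M.
Kb = Kw/Ka = 1.0e-14 / 1.8 x 10^-4 = 5.56e-11.
[OH^-] = sqrt(Kb x [HCOO-]) = sqrt(5.56e-11 x 0.1004) = 2.36e-6 M.
pOH = 5.63, so pH = 14.00 - 5.63 = 8.37.

8.37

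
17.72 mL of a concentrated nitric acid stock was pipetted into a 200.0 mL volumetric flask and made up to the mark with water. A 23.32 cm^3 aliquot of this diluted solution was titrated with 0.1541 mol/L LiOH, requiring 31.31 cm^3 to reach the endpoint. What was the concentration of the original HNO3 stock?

n(LiOH) = 0.1541 x 0.03131 = 0.004825 mol.
n(HNO3) in the aliquot = 0.004825 mol.
[diluted HNO3] = 0.004825 / 0.02332 = 0.2069 M.
Dilution factor = 200.0/17.72 = 11.29, so [stock] = 0.2069 x 11.29 = 2.34 M.

2.34 M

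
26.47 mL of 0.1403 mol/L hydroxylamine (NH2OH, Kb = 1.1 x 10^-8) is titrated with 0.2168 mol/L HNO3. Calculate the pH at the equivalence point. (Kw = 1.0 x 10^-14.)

n(NH2OH) = 0.1403 x 0.02647 = 0.003714 mol; V(HNO3) at equivalence = 0.003714/0.2168 = 0.01713 L.
At equivalence the base is fully converted to NH3OH+; total volume = 0.04360 L, so [NH3OH+] = 0.003714/0.04360 = 0.08518 M.
Ka(NH3OH+) = Kw/Kb = 1.0e-14 / 1.1 x 10^-8 = 9.09e-7.
[H^+] = sqrt(Ka x [NH3OH+]) = sqrt(9.09e-7 x 0.08518) = 0.000278 M.
pH = -log(0.000278) = 3.56.

3.56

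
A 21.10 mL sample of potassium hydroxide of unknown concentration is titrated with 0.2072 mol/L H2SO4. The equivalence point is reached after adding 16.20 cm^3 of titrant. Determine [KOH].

0.318 M

n(H2SO4) delivered = 0.2072 x 0.01620 = 0.003357 mol.
The reaction is 2 KOH + 1 H2SO4, so n(KOH) = 0.003357 x 2/1 = 0.006713 mol.
[KOH] = 0.006713 mol / 0.02110 L = 0.318 M.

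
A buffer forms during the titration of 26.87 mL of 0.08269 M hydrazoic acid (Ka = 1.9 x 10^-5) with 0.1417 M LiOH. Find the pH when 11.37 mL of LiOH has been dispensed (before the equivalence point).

5.14

Initial n(HN3) = 0.08269 x 0.02687 = 0.002222 mol.
n(LiOH) added = 0.1417 x 0.01137 = 0.001611 mol, converting that many moles of HN3 to N3-.
Remaining n(HN3) = 0.0006108 mol; n(N3-) = 0.001611 mol.
By Henderson-Hasselbalch, pH = pKa + log([A^-]/[HA]) = 4.72 + log(0.001611/0.0006108) = 4.72 + (+0.42) = 5.14.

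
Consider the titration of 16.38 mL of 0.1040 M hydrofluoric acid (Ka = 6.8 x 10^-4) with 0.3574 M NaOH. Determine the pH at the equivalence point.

8.04

n(HF) = 0.1040 x 0.01638 = 0.001704 mol; V(NaOH) at equivalence = 0.001704/0.3574 = 0.004766 L.
At equivalence all the acid is converted to F-; total volume = 0.01638 + 0.004766 = 0.02115 L, so [F-] = 0.001704/0.02115 = 0.08056 M.
Kb = Kw/Ka = 1.0e-14 / 6.8 x 10^-4 = 1.47e-11.
[OH^-] = sqrt(Kb x [F-]) = sqrt(1.47e-11 x 0.08056) = 1.09e-6 M.
pOH = 5.96, so pH = 14.00 - 5.96 = 8.04.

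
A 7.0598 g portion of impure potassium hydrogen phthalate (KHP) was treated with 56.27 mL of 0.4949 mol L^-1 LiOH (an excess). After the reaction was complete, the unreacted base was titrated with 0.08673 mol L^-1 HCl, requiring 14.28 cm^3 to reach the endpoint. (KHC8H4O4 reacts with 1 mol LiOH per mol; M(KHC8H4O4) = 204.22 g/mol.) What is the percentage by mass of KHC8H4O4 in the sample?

Total n(LiOH) added = 0.4949 x 0.05627 = 0.02785 mol.
n(HCl) used = 0.08673 x 0.01428 = 0.001239 mol, which equals the excess n(LiOH).
So n(LiOH) consumed by the sample = 0.02785 - 0.001239 = 0.02661 mol.
n(KHC8H4O4) = 0.02661 / 1 = 0.02661 mol.
mass KHC8H4O4 = 0.02661 x 204.22 = 5.434 g, so %KHC8H4O4 = 5.434/7.0598 x 100 = 77.0%.

77.0%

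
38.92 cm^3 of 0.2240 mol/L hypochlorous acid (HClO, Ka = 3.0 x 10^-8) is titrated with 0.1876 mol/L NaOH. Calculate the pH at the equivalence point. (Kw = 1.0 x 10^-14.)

10.27

n(HClO) = 0.2240 x 0.03892 = 0.008718 mol; V(NaOH) at equivalence = 0.008718/0.1876 = 0.04647 L.
At equivalence all the acid is converted to ClO-; total volume = 0.03892 + 0.04647 = 0.08539 L, so [ClO-] = 0.008718/0.08539 = 0.1021 M.
Kb = Kw/Ka = 1.0e-14 / 3.0 x 10^-8 = 3.33e-7.
[OH^-] = sqrt(Kb x [ClO-]) = sqrt(3.33e-7 x 0.1021) = 0.000184 M.
pOH = 3.73, so pH = 14.00 - 3.73 = 10.27.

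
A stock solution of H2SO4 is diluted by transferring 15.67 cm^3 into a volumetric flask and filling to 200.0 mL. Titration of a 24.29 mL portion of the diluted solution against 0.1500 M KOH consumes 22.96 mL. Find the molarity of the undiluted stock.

0.905 M

n(KOH) = 0.1500 x 0.02296 = 0.003444 mol.
n(H2SO4) in the aliquot = 0.003444 x 1/2 = 0.001722 mol.
[diluted H2SO4] = 0.001722 / 0.02429 = 0.07089 M.
Dilution factor = 200.0/15.67 = 12.76, so [stock] = 0.07089 x 12.76 = 0.905 M.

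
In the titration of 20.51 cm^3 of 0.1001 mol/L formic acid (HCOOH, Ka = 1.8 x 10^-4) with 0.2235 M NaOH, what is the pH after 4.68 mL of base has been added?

3.76

Initial n(HCOOH) = 0.1001 x 0.02051 = 0.002053 mol.
n(NaOH) added = 0.2235 x 0.004680 = 0.001046 mol, converting that many moles of HCOOH to HCOO-.
Remaining n(HCOOH) = 0.001007 mol; n(HCOO-) = 0.001046 mol.
By Henderson-Hasselbalch, pH = pKa + log([A^-]/[HA]) = 3.74 + log(0.001046/0.001007) = 3.74 + (+0.02) = 3.76.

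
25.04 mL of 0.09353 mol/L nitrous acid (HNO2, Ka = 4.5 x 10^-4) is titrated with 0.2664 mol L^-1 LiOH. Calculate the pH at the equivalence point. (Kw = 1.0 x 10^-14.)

n(HNO2) = 0.09353 x 0.02504 = 0.002342 mol; V(LiOH) at equivalence = 0.002342/0.2664 = 0.008791 L.
At equivalence all the acid is converted to NO2-; total volume = 0.02504 + 0.008791 = 0.03383 L, so [NO2-] = 0.002342/0.03383 = 0.06923 M.
Kb = Kw/Ka = 1.0e-14 / 4.5 x 10^-4 = 2.22e-11.
[OH^-] = sqrt(Kb x [NO2-]) = sqrt(2.22e-11 x 0.06923) = 1.24e-6 M.
pOH = 5.91, so pH = 14.00 - 5.91 = 8.09.

8.09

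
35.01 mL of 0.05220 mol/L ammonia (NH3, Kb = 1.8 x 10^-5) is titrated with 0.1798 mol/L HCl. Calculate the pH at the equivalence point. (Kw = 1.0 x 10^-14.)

n(NH3) = 0.05220 x 0.03501 = 0.001828 mol; V(HCl) at equivalence = 0.001828/0.1798 = 0.01016 L.
At equivalence the base is fully converted to NH4+; total volume = 0.04517 L, so [NH4+] = 0.001828/0.04517 = 0.04046 M.
Ka(NH4+) = Kw/Kb = 1.0e-14 / 1.8 x 10^-5 = 5.56e-10.
[H^+] = sqrt(Ka x [NH4+]) = sqrt(5.56e-10 x 0.04046) = 4.74e-6 M.
pH = -log(4.74e-6) = 5.32.

5.32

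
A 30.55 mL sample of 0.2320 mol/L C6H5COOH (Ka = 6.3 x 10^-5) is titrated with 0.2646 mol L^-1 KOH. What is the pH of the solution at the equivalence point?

n(C6H5COOH) = 0.2320 x 0.03055 = 0.007088 mol; V(KOH) at equivalence = 0.007088/0.2646 = 0.02679 L.
At equivalence all the acid is converted to C6H5COO-; total volume = 0.03055 + 0.02679 = 0.05734 L, so [C6H5COO-] = 0.007088/0.05734 = 0.1236 M.
Kb = Kw/Ka = 1.0e-14 / 6.3 x 10^-5 = 1.59e-10.
[OH^-] = sqrt(Kb x [C6H5COO-]) = sqrt(1.59e-10 x 0.1236) = 4.43e-6 M.
pOH = 5.35, so pH = 14.00 - 5.35 = 8.65.

8.65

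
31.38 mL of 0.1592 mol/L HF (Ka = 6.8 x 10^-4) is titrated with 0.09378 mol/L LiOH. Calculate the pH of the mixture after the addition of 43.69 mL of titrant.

3.83

Initial n(HF) = 0.1592 x 0.03138 = 0.004996 mol.
n(LiOH) added = 0.09378 x 0.04369 = 0.004097 mol, converting that many moles of HF to F-.
Remaining n(HF) = 0.0008984 mol; n(F-) = 0.004097 mol.
By Henderson-Hasselbalch, pH = pKa + log([A^-]/[HA]) = 3.17 + log(0.004097/0.0008984) = 3.17 + (+0.66) = 3.83.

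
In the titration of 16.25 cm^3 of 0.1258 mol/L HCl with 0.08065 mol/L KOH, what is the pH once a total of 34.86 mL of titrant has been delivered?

n(acid) = 0.1258 x 0.01625 = 0.002044 mol; n(KOH) added = 0.08065 x 0.03486 = 0.002811 mol.
Base is in excess by 0.002811 - 0.002044 = 0.0007672 mol in a total volume of 0.05111 L.
[OH^-] = 0.0007672/0.05111 = 0.01501 M, so pOH = 1.82 and pH = 14.00 - 1.82 = 12.18.

12.18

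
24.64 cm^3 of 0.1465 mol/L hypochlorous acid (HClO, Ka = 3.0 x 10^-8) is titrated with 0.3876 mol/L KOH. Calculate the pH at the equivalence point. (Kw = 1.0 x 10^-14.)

n(HClO) = 0.1465 x 0.02464 = 0.003610 mol; V(KOH) at equivalence = 0.003610/0.3876 = 0.009313 L.
At equivalence all the acid is converted to ClO-; total volume = 0.02464 + 0.009313 = 0.03395 L, so [ClO-] = 0.003610/0.03395 = 0.1063 M.
Kb = Kw/Ka = 1.0e-14 / 3.0 x 10^-8 = 3.33e-7.
[OH^-] = sqrt(Kb x [ClO-]) = sqrt(3.33e-7 x 0.1063) = 0.000188 M.
pOH = 3.73, so pH = 14.00 - 3.73 = 10.27.

10.27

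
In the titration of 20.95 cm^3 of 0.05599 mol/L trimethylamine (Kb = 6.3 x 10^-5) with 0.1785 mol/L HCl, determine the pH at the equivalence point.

5.58

n((CH3)3N) = 0.05599 x 0.02095 = 0.001173 mol; V(HCl) at equivalence = 0.001173/0.1785 = 0.006571 L.
At equivalence the base is fully converted to (CH3)3NH+; total volume = 0.02752 L, so [(CH3)3NH+] = 0.001173/0.02752 = 0.04262 M.
Ka((CH3)3NH+) = Kw/Kb = 1.0e-14 / 6.3 x 10^-5 = 1.59e-10.
[H^+] = sqrt(Ka x [(CH3)3NH+]) = sqrt(1.59e-10 x 0.04262) = 2.60e-6 M.
pH = -log(2.60e-6) = 5.58.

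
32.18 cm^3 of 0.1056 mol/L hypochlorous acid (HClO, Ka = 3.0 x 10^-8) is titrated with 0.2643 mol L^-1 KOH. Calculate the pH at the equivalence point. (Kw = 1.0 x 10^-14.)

10.20

n(HClO) = 0.1056 x 0.03218 = 0.003398 mol; V(KOH) at equivalence = 0.003398/0.2643 = 0.01286 L.
At equivalence all the acid is converted to ClO-; total volume = 0.03218 + 0.01286 = 0.04504 L, so [ClO-] = 0.003398/0.04504 = 0.07545 M.
Kb = Kw/Ka = 1.0e-14 / 3.0 x 10^-8 = 3.33e-7.
[OH^-] = sqrt(Kb x [ClO-]) = sqrt(3.33e-7 x 0.07545) = 0.000159 M.
pOH = 3.80, so pH = 14.00 - 3.80 = 10.20.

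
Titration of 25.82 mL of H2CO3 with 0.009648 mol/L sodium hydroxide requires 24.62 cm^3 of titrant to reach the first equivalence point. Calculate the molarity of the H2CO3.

0.00920 M

n(NaOH) = 0.009648 x 0.02462 = 0.0002375 mol.
At the first equivalence point, 1 mol OH^- react per mol H2CO3, so n(H2CO3) = 0.0002375 / 1 = 0.0002375 mol.
[H2CO3] = 0.0002375 / 0.02582 L = 0.00920 M.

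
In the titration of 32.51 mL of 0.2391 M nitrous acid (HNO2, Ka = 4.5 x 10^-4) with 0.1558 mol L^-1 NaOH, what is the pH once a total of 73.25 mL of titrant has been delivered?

12.54

n(acid) = 0.2391 x 0.03251 = 0.007773 mol; n(NaOH) added = 0.1558 x 0.07325 = 0.01141 mol.
Base is in excess by 0.01141 - 0.007773 = 0.003639 mol in a total volume of 0.1058 L.
[OH^-] = 0.003639/0.1058 = 0.03441 M, so pOH = 1.46 and pH = 14.00 - 1.46 = 12.54.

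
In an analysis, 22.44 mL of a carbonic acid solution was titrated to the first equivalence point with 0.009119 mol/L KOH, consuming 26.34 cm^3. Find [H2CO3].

n(KOH) = 0.009119 x 0.02634 = 0.0002402 mol.
At the first equivalence point, 1 mol OH^- react per mol H2CO3, so n(H2CO3) = 0.0002402 / 1 = 0.0002402 mol.
[H2CO3] = 0.0002402 / 0.02244 L = 0.0107 M.

0.0107 M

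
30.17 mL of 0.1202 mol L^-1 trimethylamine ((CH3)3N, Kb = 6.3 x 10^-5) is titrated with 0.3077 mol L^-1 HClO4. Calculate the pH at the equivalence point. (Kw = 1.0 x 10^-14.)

5.43

n((CH3)3N) = 0.1202 x 0.03017 = 0.003626 mol; V(HClO4) at equivalence = 0.003626/0.3077 = 0.01179 L.
At equivalence the base is fully converted to (CH3)3NH+; total volume = 0.04196 L, so [(CH3)3NH+] = 0.003626/0.04196 = 0.08644 M.
Ka((CH3)3NH+) = Kw/Kb = 1.0e-14 / 6.3 x 10^-5 = 1.59e-10.
[H^+] = sqrt(Ka x [(CH3)3NH+]) = sqrt(1.59e-10 x 0.08644) = 3.70e-6 M.
pH = -log(3.70e-6) = 5.43.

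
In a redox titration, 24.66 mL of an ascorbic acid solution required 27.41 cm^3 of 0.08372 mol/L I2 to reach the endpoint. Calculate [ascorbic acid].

0.0931 M

n(I2) = 0.08372 x 0.02741 = 0.002295 mol.
From the balanced equation, 1 mol I2 reacts with 1 mol ascorbic acid, so n(ascorbic acid) = 0.002295 x 1/1 = 0.002295 mol.
[ascorbic acid] = 0.002295 / 0.02466 L = 0.0931 M.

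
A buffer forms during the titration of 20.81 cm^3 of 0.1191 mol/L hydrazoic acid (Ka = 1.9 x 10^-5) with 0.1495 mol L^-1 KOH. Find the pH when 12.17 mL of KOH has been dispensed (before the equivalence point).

Initial n(HN3) = 0.1191 x 0.02081 = 0.002478 mol.
n(KOH) added = 0.1495 x 0.01217 = 0.001819 mol, converting that many moles of HN3 to N3-.
Remaining n(HN3) = 0.0006591 mol; n(N3-) = 0.001819 mol.
By Henderson-Hasselbalch, pH = pKa + log([A^-]/[HA]) = 4.72 + log(0.001819/0.0006591) = 4.72 + (+0.44) = 5.16.

5.16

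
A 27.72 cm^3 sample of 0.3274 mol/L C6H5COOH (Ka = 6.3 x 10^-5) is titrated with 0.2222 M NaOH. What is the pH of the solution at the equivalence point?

8.66

n(C6H5COOH) = 0.3274 x 0.02772 = 0.009076 mol; V(NaOH) at equivalence = 0.009076/0.2222 = 0.04084 L.
At equivalence all the acid is converted to C6H5COO-; total volume = 0.02772 + 0.04084 = 0.06856 L, so [C6H5COO-] = 0.009076/0.06856 = 0.1324 M.
Kb = Kw/Ka = 1.0e-14 / 6.3 x 10^-5 = 1.59e-10.
[OH^-] = sqrt(Kb x [C6H5COO-]) = sqrt(1.59e-10 x 0.1324) = 4.58e-6 M.
pOH = 5.34, so pH = 14.00 - 5.34 = 8.66.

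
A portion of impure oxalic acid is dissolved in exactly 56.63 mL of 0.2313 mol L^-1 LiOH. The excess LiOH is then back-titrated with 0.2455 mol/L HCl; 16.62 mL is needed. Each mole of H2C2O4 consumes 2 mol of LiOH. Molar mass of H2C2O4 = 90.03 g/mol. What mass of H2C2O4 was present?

Total n(LiOH) added = 0.2313 x 0.05663 = 0.01310 mol.
n(HCl) used = 0.2455 x 0.01662 = 0.004080 mol, which equals the excess n(LiOH).
So n(LiOH) consumed by the sample = 0.01310 - 0.004080 = 0.009018 mol.
n(H2C2O4) = 0.009018 / 2 = 0.004509 mol.
mass = 0.004509 mol x 90.03 g/mol = 0.406 g.

0.406 g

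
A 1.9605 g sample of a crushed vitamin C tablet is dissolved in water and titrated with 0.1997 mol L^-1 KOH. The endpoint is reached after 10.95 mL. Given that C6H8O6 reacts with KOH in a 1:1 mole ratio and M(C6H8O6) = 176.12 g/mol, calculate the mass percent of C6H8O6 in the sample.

19.6%

n(KOH) = 0.1997 x 0.01095 = 0.002187 mol.
n(C6H8O6) = 0.002187 / 1 = 0.002187 mol.
mass of C6H8O6 = 0.002187 x 176.12 = 0.3851 g.
% purity = 0.3851 / 1.9605 x 100 = 19.6%.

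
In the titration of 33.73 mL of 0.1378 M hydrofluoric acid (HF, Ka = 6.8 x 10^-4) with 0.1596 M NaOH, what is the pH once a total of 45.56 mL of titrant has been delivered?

n(acid) = 0.1378 x 0.03373 = 0.004648 mol; n(NaOH) added = 0.1596 x 0.04556 = 0.007271 mol.
Base is in excess by 0.007271 - 0.004648 = 0.002623 mol in a total volume of 0.07929 L.
[OH^-] = 0.002623/0.07929 = 0.03309 M, so pOH = 1.48 and pH = 14.00 - 1.48 = 12.52.

12.52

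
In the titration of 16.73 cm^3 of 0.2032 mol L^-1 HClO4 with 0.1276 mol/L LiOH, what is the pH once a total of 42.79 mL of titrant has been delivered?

12.54

n(acid) = 0.2032 x 0.01673 = 0.003400 mol; n(LiOH) added = 0.1276 x 0.04279 = 0.005460 mol.
Base is in excess by 0.005460 - 0.003400 = 0.002060 mol in a total volume of 0.05952 L.
[OH^-] = 0.002060/0.05952 = 0.03462 M, so pOH = 1.46 and pH = 14.00 - 1.46 = 12.54.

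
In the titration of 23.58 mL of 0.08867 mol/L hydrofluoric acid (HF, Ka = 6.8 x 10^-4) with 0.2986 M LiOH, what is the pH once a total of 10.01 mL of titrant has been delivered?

12.43

n(acid) = 0.08867 x 0.02358 = 0.002091 mol; n(LiOH) added = 0.2986 x 0.01001 = 0.002989 mol.
Base is in excess by 0.002989 - 0.002091 = 0.0008981 mol in a total volume of 0.03359 L.
[OH^-] = 0.0008981/0.03359 = 0.02674 M, so pOH = 1.57 and pH = 14.00 - 1.57 = 12.43.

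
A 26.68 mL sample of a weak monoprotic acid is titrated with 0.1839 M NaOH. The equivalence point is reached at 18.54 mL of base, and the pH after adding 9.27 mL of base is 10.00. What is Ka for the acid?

1.0 x 10^-10

9.27 mL is half of the equivalence volume, so this is the half-equivalence point where [HA] = [A^-].
At half-equivalence pH = pKa, so pKa = 10.00.
Ka = 10^(-10.00) = 1.0 x 10^-10.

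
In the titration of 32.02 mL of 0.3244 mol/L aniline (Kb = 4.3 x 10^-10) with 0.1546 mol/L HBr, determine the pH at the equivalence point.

2.81

n(C6H5NH2) = 0.3244 x 0.03202 = 0.01039 mol; V(HBr) at equivalence = 0.01039/0.1546 = 0.06719 L.
At equivalence the base is fully converted to C6H5NH3+; total volume = 0.09921 L, so [C6H5NH3+] = 0.01039/0.09921 = 0.1047 M.
Ka(C6H5NH3+) = Kw/Kb = 1.0e-14 / 4.3 x 10^-10 = 2.33e-5.
[H^+] = sqrt(Ka x [C6H5NH3+]) = sqrt(2.33e-5 x 0.1047) = 0.00156 M.
pH = -log(0.00156) = 2.81.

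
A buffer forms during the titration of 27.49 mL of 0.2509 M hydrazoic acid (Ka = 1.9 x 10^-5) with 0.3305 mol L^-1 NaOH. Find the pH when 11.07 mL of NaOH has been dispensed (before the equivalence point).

Initial n(HN3) = 0.2509 x 0.02749 = 0.006897 mol.
n(NaOH) added = 0.3305 x 0.01107 = 0.003659 mol, converting that many moles of HN3 to N3-.
Remaining n(HN3) = 0.003239 mol; n(N3-) = 0.003659 mol.
By Henderson-Hasselbalch, pH = pKa + log([A^-]/[HA]) = 4.72 + log(0.003659/0.003239) = 4.72 + (+0.05) = 4.77.

4.77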